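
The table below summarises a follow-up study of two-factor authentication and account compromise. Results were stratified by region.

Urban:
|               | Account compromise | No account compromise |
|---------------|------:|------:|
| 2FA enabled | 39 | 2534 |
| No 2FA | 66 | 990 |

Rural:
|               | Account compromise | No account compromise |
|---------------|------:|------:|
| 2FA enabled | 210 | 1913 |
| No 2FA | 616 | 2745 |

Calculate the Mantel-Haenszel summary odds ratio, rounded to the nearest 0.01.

OR_MH = Σ(aᵢdᵢ/nᵢ) / Σ(bᵢcᵢ/nᵢ), where nᵢ is the stratum total.
Stratum 1 (Urban): n = 3629; a·d/n = 39·990/3629 = 10.6393; b·c/n = 2534·66/3629 = 46.0854
Stratum 2 (Rural): n = 5484; a·d/n = 210·2745/5484 = 105.1149; b·c/n = 1913·616/5484 = 214.8811
OR_MH = (10.6393 + 105.1149) / (46.0854 + 214.8811) = 115.7542 / 260.9665 = 0.44356

0.44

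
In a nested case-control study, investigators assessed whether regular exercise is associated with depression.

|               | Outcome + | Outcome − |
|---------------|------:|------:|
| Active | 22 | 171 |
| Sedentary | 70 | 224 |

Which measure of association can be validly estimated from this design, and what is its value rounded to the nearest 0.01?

0.41

Cells: a = 22, b = 171, c = 70, d = 224.
This is a nested case-control study: participants were sampled on outcome status, so risks in the source population cannot be estimated directly — relative risk is not valid here. The odds ratio is the appropriate measure.
OR = (a·d)/(b·c) = (22 × 224) / (171 × 70) = 4928 / 11970 = 0.41170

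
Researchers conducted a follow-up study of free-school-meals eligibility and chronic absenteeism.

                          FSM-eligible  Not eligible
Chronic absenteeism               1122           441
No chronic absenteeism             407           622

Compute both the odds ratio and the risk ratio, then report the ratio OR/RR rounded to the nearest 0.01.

2.20

Reading the table with exposure as columns: a = 1122 (FSM-eligible, case), b = 407 (FSM-eligible, non-case), c = 441 (Not eligible, case), d = 622.
OR = (1122·622)/(407·441) = 697884/179487 = 3.88821
Risk in exposed = 1122/1529 = 0.73381; risk in unexposed = 441/1063 = 0.41486; RR = 1.76881
OR/RR = 3.88821 / 1.76881 = 2.19822
The outcome is not rare, so the OR lies further from 1 than the RR.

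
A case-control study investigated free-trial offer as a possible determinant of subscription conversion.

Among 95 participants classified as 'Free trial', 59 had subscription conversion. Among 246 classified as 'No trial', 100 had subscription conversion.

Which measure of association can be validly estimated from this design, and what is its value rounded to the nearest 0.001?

From the description: a = 59, b = 36, c = 100, d = 146.
This is a case-control study: participants were sampled on outcome status, so risks in the source population cannot be estimated directly — relative risk is not valid here. The odds ratio is the appropriate measure.
OR = (a·d)/(b·c) = (59 × 146) / (36 × 100) = 8614 / 3600 = 2.39278

2.393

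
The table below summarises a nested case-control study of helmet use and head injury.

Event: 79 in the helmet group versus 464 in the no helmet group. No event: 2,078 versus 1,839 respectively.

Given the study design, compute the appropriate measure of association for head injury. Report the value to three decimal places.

0.151

From the description: a = 79, b = 2078, c = 464, d = 1839.
This is a nested case-control study: participants were sampled on outcome status, so risks in the source population cannot be estimated directly — relative risk is not valid here. The odds ratio is the appropriate measure.
OR = (a·d)/(b·c) = (79 × 1839) / (2078 × 464) = 145281 / 964192 = 0.15068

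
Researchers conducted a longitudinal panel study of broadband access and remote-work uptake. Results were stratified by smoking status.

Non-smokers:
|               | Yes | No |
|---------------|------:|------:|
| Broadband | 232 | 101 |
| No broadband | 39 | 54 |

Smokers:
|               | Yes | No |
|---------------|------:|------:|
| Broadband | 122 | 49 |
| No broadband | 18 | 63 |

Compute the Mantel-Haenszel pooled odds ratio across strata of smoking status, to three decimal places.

OR_MH = Σ(aᵢdᵢ/nᵢ) / Σ(bᵢcᵢ/nᵢ), where nᵢ is the stratum total.
Stratum 1 (Non-smokers): n = 426; a·d/n = 232·54/426 = 29.4085; b·c/n = 101·39/426 = 9.2465
Stratum 2 (Smokers): n = 252; a·d/n = 122·63/252 = 30.5000; b·c/n = 49·18/252 = 3.5000
OR_MH = (29.4085 + 30.5000) / (9.2465 + 3.5000) = 59.9085 / 12.7465 = 4.70000

4.700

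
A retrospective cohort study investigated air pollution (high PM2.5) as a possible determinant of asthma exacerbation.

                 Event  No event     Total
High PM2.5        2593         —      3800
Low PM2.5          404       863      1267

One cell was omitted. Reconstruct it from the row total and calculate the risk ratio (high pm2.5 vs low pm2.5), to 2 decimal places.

2.14

The missing cell is in the exposed row: 3800 − 2593 = 1207.
So a = 2593, b = 1207, c = 404, d = 863.
RR = [a/(a+b)] / [c/(c+d)] = (2593/3800) / (404/1267) = 0.68237/0.31886 = 2.14000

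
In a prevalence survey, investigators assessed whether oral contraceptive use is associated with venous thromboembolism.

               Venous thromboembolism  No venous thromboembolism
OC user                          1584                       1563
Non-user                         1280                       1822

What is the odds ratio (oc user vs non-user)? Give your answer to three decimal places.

Cells: a = 1584, b = 1563, c = 1280, d = 1822.
OR = (a·d)/(b·c) = (1584 × 1822) / (1563 × 1280) = 2886048 / 2000640 = 1.44256
The odds of venous thromboembolism are about 1.44 times as high in the oc user group.

1.443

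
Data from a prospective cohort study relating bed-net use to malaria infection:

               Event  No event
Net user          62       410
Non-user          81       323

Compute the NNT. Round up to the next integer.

15

Risk in treated group = 62/472 = 0.13136; risk in control = 81/404 = 0.20050.
Absolute risk reduction = 0.20050 − 0.13136 = 0.06914
NNT = 1 / ARR = 1 / 0.06914 = 14.464 → round up → 15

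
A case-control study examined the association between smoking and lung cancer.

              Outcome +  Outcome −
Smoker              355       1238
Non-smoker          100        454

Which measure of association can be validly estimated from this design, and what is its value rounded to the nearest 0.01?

1.30

Cells: a = 355, b = 1238, c = 100, d = 454.
This is a case-control study: participants were sampled on outcome status, so risks in the source population cannot be estimated directly — relative risk is not valid here. The odds ratio is the appropriate measure.
OR = (a·d)/(b·c) = (355 × 454) / (1238 × 100) = 161170 / 123800 = 1.30186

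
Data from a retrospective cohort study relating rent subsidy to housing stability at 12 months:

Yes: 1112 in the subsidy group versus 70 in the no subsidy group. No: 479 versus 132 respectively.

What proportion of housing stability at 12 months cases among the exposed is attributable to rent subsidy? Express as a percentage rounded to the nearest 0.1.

From the description: a = 1112, b = 479, c = 70, d = 132.
Risk in exposed = 1112/1591 = 0.69893; risk in unexposed = 70/202 = 0.34653.
RR = 0.69893/0.34653 = 2.01692
AR% = (RR − 1)/RR × 100 = (2.01692 − 1)/2.01692 × 100 = 50.4194%

50.4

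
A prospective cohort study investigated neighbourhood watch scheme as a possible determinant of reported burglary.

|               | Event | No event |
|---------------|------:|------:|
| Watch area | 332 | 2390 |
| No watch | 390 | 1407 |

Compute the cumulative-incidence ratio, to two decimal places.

Cells: a = 332, b = 2390, c = 390, d = 1407.
Risk in exposed = 332/2722 = 0.12197; risk in unexposed = 390/1797 = 0.21703.
RR = 0.12197 / 0.21703 = 0.56200
The risk is 44% lower among the exposed than among the unexposed.

0.56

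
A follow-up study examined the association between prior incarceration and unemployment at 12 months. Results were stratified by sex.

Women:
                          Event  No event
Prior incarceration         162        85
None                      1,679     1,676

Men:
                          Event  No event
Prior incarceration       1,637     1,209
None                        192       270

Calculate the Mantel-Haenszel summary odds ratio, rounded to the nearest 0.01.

OR_MH = Σ(aᵢdᵢ/nᵢ) / Σ(bᵢcᵢ/nᵢ), where nᵢ is the stratum total.
Stratum 1 (Women): n = 3602; a·d/n = 162·1676/3602 = 75.3781; b·c/n = 85·1679/3602 = 39.6210
Stratum 2 (Men): n = 3308; a·d/n = 1637·270/3308 = 133.6125; b·c/n = 1209·192/3308 = 70.1717
OR_MH = (75.3781 + 133.6125) / (39.6210 + 70.1717) = 208.9906 / 109.7927 = 1.90350

1.90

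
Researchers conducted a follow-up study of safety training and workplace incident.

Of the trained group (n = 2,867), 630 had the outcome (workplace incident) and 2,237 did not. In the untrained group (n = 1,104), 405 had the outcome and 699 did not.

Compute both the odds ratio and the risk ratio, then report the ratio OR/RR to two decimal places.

0.81

From the description: a = 630, b = 2237, c = 405, d = 699.
OR = (630·699)/(2237·405) = 440370/905985 = 0.48607
Risk in exposed = 630/2867 = 0.21974; risk in unexposed = 405/1104 = 0.36685; RR = 0.59900
OR/RR = 0.48607 / 0.59900 = 0.81147
The outcome is not rare, so the OR lies further from 1 than the RR.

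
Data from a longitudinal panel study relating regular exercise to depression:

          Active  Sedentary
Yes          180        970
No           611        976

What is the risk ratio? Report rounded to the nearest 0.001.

0.457

Reading the table with exposure as columns: a = 180 (Active, case), b = 611 (Active, non-case), c = 970 (Sedentary, case), d = 976.
Risk in exposed = 180/791 = 0.22756; risk in unexposed = 970/1946 = 0.49846.
RR = 0.22756 / 0.49846 = 0.45653
The risk is 54% lower among the exposed than among the unexposed.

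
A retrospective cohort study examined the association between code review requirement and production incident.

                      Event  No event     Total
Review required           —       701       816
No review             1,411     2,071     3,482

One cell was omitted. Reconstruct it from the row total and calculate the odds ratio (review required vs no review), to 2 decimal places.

0.24

The missing cell is in the exposed row: 816 − 701 = 115.
So a = 115, b = 701, c = 1411, d = 2071.
OR = (a·d)/(b·c) = (115 × 2071) / (701 × 1411) = 238165 / 989111 = 0.24079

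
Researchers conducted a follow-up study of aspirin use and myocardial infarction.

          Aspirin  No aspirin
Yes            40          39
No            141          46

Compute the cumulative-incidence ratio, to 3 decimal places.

Reading the table with exposure as columns: a = 40 (Aspirin, case), b = 141 (Aspirin, non-case), c = 39 (No aspirin, case), d = 46.
Risk in exposed = 40/181 = 0.22099; risk in unexposed = 39/85 = 0.45882.
RR = 0.22099 / 0.45882 = 0.48165
The risk is 52% lower among the exposed than among the unexposed.

0.482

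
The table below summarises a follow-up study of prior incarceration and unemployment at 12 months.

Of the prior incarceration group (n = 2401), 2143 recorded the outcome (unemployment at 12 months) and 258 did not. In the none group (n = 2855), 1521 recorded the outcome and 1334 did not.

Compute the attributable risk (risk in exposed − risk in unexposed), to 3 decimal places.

From the description: a = 2143, b = 258, c = 1521, d = 1334.
Risk in exposed = 2143/2401 = 0.892545; risk in unexposed = 1521/2855 = 0.532750.
Risk difference = 0.892545 − 0.532750 = 0.359795

0.360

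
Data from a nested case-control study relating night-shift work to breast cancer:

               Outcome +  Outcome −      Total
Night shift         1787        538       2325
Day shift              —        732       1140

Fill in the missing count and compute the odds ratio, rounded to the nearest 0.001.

The missing cell is in the unexposed row: 1140 − 732 = 408.
So a = 1787, b = 538, c = 408, d = 732.
OR = (a·d)/(b·c) = (1787 × 732) / (538 × 408) = 1308084 / 219504 = 5.95927

5.959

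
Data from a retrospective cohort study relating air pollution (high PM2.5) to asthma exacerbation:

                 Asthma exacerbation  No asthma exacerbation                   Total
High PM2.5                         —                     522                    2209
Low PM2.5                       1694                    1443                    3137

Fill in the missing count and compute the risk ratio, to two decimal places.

1.41

The missing cell is in the exposed row: 2209 − 522 = 1687.
So a = 1687, b = 522, c = 1694, d = 1443.
RR = [a/(a+b)] / [c/(c+d)] = (1687/2209) / (1694/3137) = 0.76369/0.54001 = 1.41423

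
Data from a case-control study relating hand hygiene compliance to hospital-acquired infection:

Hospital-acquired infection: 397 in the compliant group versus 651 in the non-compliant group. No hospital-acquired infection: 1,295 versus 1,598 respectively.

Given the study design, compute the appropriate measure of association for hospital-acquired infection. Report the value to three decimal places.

0.753

From the description: a = 397, b = 1295, c = 651, d = 1598.
This is a case-control study: participants were sampled on outcome status, so risks in the source population cannot be estimated directly — relative risk is not valid here. The odds ratio is the appropriate measure.
OR = (a·d)/(b·c) = (397 × 1598) / (1295 × 651) = 634406 / 843045 = 0.75252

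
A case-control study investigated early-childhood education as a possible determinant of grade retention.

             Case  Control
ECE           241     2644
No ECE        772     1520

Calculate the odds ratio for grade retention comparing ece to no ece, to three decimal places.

0.179

Cells: a = 241, b = 2644, c = 772, d = 1520.
OR = (a·d)/(b·c) = (241 × 1520) / (2644 × 772) = 366320 / 2041168 = 0.17947
Exposure is associated with lower odds of grade retention (OR = 0.18 < 1).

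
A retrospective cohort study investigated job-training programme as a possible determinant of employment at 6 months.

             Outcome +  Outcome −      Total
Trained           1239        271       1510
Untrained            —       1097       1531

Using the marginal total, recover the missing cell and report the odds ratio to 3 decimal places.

11.556

The missing cell is in the unexposed row: 1531 − 1097 = 434.
So a = 1239, b = 271, c = 434, d = 1097.
OR = (a·d)/(b·c) = (1239 × 1097) / (271 × 434) = 1359183 / 117614 = 11.55630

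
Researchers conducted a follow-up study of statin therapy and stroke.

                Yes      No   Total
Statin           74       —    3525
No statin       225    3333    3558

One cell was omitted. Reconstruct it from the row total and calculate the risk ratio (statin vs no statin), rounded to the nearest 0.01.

The missing cell is in the exposed row: 3525 − 74 = 3451.
So a = 74, b = 3451, c = 225, d = 3333.
RR = [a/(a+b)] / [c/(c+d)] = (74/3525) / (225/3558) = 0.02099/0.06324 = 0.33197

0.33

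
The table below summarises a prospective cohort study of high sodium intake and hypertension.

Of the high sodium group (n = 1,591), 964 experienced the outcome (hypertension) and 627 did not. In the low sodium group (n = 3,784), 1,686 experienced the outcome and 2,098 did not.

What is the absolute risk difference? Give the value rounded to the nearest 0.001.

From the description: a = 964, b = 627, c = 1686, d = 2098.
Risk in exposed = 964/1591 = 0.605908; risk in unexposed = 1686/3784 = 0.445560.
Risk difference = 0.605908 − 0.445560 = 0.160348

0.160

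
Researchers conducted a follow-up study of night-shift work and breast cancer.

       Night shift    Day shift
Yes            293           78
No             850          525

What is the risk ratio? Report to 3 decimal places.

1.982

Reading the table with exposure as columns: a = 293 (Night shift, case), b = 850 (Night shift, non-case), c = 78 (Day shift, case), d = 525.
Risk in exposed = 293/1143 = 0.25634; risk in unexposed = 78/603 = 0.12935.
RR = 0.25634 / 0.12935 = 1.98173
The risk among the exposed is 1.98 times that among the unexposed.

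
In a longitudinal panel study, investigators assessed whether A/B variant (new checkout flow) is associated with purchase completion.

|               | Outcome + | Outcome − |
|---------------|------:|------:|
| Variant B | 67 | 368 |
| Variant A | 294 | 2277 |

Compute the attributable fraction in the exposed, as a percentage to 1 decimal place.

25.8

Cells: a = 67, b = 368, c = 294, d = 2277.
Risk in exposed = 67/435 = 0.15402; risk in unexposed = 294/2571 = 0.11435.
RR = 0.15402/0.11435 = 1.34692
AR% = (RR − 1)/RR × 100 = (1.34692 − 1)/1.34692 × 100 = 25.7563%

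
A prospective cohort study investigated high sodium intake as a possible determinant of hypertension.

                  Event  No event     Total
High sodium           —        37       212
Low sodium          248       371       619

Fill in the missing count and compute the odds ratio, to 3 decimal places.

7.076

The missing cell is in the exposed row: 212 − 37 = 175.
So a = 175, b = 37, c = 248, d = 371.
OR = (a·d)/(b·c) = (175 × 371) / (37 × 248) = 64925 / 9176 = 7.07552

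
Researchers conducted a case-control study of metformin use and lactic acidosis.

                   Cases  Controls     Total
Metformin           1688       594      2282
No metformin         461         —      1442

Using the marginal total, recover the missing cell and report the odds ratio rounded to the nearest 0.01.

The missing cell is in the unexposed row: 1442 − 461 = 981.
So a = 1688, b = 594, c = 461, d = 981.
OR = (a·d)/(b·c) = (1688 × 981) / (594 × 461) = 1655928 / 273834 = 6.04720

6.05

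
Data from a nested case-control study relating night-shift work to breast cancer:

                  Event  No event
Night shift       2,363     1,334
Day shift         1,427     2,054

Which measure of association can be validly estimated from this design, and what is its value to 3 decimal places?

Cells: a = 2363, b = 1334, c = 1427, d = 2054.
This is a nested case-control study: participants were sampled on outcome status, so risks in the source population cannot be estimated directly — relative risk is not valid here. The odds ratio is the appropriate measure.
OR = (a·d)/(b·c) = (2363 × 2054) / (1334 × 1427) = 4853602 / 1903618 = 2.54967

2.550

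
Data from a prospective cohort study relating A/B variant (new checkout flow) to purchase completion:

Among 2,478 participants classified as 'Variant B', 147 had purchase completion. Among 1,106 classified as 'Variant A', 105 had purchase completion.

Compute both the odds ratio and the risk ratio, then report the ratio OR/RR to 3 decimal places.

From the description: a = 147, b = 2331, c = 105, d = 1001.
OR = (147·1001)/(2331·105) = 147147/244755 = 0.60120
Risk in exposed = 147/2478 = 0.05932; risk in unexposed = 105/1106 = 0.09494; RR = 0.62486
OR/RR = 0.60120 / 0.62486 = 0.96214
The outcome is rare in both groups, so OR ≈ RR (ratio near 1).

0.962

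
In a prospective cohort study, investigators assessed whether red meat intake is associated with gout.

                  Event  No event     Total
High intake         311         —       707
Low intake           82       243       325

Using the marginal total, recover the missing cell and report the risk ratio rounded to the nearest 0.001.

The missing cell is in the exposed row: 707 − 311 = 396.
So a = 311, b = 396, c = 82, d = 243.
RR = [a/(a+b)] / [c/(c+d)] = (311/707) / (82/325) = 0.43989/0.25231 = 1.74345

1.743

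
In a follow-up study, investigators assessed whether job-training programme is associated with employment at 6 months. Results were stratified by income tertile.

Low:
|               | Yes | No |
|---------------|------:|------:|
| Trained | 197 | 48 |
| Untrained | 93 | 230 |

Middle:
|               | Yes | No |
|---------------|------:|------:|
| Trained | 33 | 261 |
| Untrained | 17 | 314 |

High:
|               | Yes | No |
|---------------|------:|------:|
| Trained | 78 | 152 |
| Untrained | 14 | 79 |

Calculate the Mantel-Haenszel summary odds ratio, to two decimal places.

OR_MH = Σ(aᵢdᵢ/nᵢ) / Σ(bᵢcᵢ/nᵢ), where nᵢ is the stratum total.
Stratum 1 (Low): n = 568; a·d/n = 197·230/568 = 79.7711; b·c/n = 48·93/568 = 7.8592
Stratum 2 (Middle): n = 625; a·d/n = 33·314/625 = 16.5792; b·c/n = 261·17/625 = 7.0992
Stratum 3 (High): n = 323; a·d/n = 78·79/323 = 19.0774; b·c/n = 152·14/323 = 6.5882
OR_MH = (79.7711 + 16.5792 + 19.0774) / (7.8592 + 7.0992 + 6.5882) = 115.4277 / 21.5466 = 5.35712

5.36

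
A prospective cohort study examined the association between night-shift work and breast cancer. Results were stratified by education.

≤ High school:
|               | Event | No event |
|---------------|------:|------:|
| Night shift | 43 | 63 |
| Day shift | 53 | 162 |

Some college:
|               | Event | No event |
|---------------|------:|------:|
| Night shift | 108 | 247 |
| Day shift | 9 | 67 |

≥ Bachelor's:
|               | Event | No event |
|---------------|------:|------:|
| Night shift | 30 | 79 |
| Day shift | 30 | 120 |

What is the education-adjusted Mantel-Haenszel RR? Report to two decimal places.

1.74

RR_MH = Σ(aᵢ·n₀ᵢ/nᵢ) / Σ(cᵢ·n₁ᵢ/nᵢ), with n₁ᵢ = aᵢ+bᵢ (exposed), n₀ᵢ = cᵢ+dᵢ (unexposed), nᵢ = n₁ᵢ+n₀ᵢ.
Stratum 1 (≤ High school): n₁ = 106, n₀ = 215, n = 321; a·n₀/n = 43·215/321 = 28.8006; c·n₁/n = 53·106/321 = 17.5016
Stratum 2 (Some college): n₁ = 355, n₀ = 76, n = 431; a·n₀/n = 108·76/431 = 19.0441; c·n₁/n = 9·355/431 = 7.4130
Stratum 3 (≥ Bachelor's): n₁ = 109, n₀ = 150, n = 259; a·n₀/n = 30·150/259 = 17.3745; c·n₁/n = 30·109/259 = 12.6255
RR_MH = (28.8006 + 19.0441 + 17.3745) / (17.5016 + 7.4130 + 12.6255) = 65.2192 / 37.5400 = 1.73732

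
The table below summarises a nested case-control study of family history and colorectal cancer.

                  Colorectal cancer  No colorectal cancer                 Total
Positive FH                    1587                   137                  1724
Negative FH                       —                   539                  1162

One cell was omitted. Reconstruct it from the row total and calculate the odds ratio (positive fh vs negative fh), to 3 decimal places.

10.022

The missing cell is in the unexposed row: 1162 − 539 = 623.
So a = 1587, b = 137, c = 623, d = 539.
OR = (a·d)/(b·c) = (1587 × 539) / (137 × 623) = 855393 / 85351 = 10.02206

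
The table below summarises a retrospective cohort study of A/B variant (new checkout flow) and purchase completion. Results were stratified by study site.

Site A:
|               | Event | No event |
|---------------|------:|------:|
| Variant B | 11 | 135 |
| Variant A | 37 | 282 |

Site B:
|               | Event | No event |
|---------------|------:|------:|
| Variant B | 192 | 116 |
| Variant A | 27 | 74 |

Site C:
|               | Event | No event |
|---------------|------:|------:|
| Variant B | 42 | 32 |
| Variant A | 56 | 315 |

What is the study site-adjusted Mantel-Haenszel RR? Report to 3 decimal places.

RR_MH = Σ(aᵢ·n₀ᵢ/nᵢ) / Σ(cᵢ·n₁ᵢ/nᵢ), with n₁ᵢ = aᵢ+bᵢ (exposed), n₀ᵢ = cᵢ+dᵢ (unexposed), nᵢ = n₁ᵢ+n₀ᵢ.
Stratum 1 (Site A): n₁ = 146, n₀ = 319, n = 465; a·n₀/n = 11·319/465 = 7.5462; c·n₁/n = 37·146/465 = 11.6172
Stratum 2 (Site B): n₁ = 308, n₀ = 101, n = 409; a·n₀/n = 192·101/409 = 47.4132; c·n₁/n = 27·308/409 = 20.3325
Stratum 3 (Site C): n₁ = 74, n₀ = 371, n = 445; a·n₀/n = 42·371/445 = 35.0157; c·n₁/n = 56·74/445 = 9.3124
RR_MH = (7.5462 + 47.4132 + 35.0157) / (11.6172 + 20.3325 + 9.3124) = 89.9752 / 41.2621 = 2.18058

2.181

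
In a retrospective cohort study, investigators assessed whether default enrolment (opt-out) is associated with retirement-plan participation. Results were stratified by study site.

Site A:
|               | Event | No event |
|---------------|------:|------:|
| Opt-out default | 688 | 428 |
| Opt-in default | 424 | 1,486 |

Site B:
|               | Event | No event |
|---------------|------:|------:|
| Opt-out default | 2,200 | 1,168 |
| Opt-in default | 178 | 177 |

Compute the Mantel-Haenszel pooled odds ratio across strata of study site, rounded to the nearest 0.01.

3.82

OR_MH = Σ(aᵢdᵢ/nᵢ) / Σ(bᵢcᵢ/nᵢ), where nᵢ is the stratum total.
Stratum 1 (Site A): n = 3026; a·d/n = 688·1486/3026 = 337.8612; b·c/n = 428·424/3026 = 59.9709
Stratum 2 (Site B): n = 3723; a·d/n = 2200·177/3723 = 104.5931; b·c/n = 1168·178/3723 = 55.8431
OR_MH = (337.8612 + 104.5931) / (59.9709 + 55.8431) = 442.4543 / 115.8141 = 3.82038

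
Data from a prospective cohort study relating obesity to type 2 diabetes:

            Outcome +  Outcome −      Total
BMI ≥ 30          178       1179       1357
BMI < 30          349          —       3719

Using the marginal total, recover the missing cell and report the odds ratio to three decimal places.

1.458

The missing cell is in the unexposed row: 3719 − 349 = 3370.
So a = 178, b = 1179, c = 349, d = 3370.
OR = (a·d)/(b·c) = (178 × 3370) / (1179 × 349) = 599860 / 411471 = 1.45784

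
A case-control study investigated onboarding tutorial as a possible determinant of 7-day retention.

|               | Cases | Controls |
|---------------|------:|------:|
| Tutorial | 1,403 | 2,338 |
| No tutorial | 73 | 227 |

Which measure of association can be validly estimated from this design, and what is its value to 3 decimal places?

1.866

Cells: a = 1403, b = 2338, c = 73, d = 227.
This is a case-control study: participants were sampled on outcome status, so risks in the source population cannot be estimated directly — relative risk is not valid here. The odds ratio is the appropriate measure.
OR = (a·d)/(b·c) = (1403 × 227) / (2338 × 73) = 318481 / 170674 = 1.86602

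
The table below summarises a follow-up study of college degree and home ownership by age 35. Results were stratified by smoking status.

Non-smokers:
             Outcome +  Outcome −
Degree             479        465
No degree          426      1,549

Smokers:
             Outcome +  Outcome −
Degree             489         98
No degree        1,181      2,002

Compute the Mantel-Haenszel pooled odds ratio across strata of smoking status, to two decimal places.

5.21

OR_MH = Σ(aᵢdᵢ/nᵢ) / Σ(bᵢcᵢ/nᵢ), where nᵢ is the stratum total.
Stratum 1 (Non-smokers): n = 2919; a·d/n = 479·1549/2919 = 254.1867; b·c/n = 465·426/2919 = 67.8623
Stratum 2 (Smokers): n = 3770; a·d/n = 489·2002/3770 = 259.6759; b·c/n = 98·1181/3770 = 30.6997
OR_MH = (254.1867 + 259.6759) / (67.8623 + 30.6997) = 513.8626 / 98.5620 = 5.21360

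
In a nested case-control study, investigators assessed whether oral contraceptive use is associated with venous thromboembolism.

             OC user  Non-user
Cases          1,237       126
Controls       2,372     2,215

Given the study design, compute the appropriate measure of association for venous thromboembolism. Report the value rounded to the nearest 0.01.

9.17

Reading the table with exposure as columns: a = 1237 (OC user, case), b = 2372 (OC user, non-case), c = 126 (Non-user, case), d = 2215.
This is a nested case-control study: participants were sampled on outcome status, so risks in the source population cannot be estimated directly — relative risk is not valid here. The odds ratio is the appropriate measure.
OR = (a·d)/(b·c) = (1237 × 2215) / (2372 × 126) = 2739955 / 298872 = 9.16765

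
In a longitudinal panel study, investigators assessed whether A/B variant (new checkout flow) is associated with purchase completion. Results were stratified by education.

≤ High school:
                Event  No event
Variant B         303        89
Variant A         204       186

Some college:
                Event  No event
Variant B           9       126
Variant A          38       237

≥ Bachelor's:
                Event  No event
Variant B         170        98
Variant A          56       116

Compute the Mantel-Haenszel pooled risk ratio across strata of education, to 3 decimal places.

1.502

RR_MH = Σ(aᵢ·n₀ᵢ/nᵢ) / Σ(cᵢ·n₁ᵢ/nᵢ), with n₁ᵢ = aᵢ+bᵢ (exposed), n₀ᵢ = cᵢ+dᵢ (unexposed), nᵢ = n₁ᵢ+n₀ᵢ.
Stratum 1 (≤ High school): n₁ = 392, n₀ = 390, n = 782; a·n₀/n = 303·390/782 = 151.1125; c·n₁/n = 204·392/782 = 102.2609
Stratum 2 (Some college): n₁ = 135, n₀ = 275, n = 410; a·n₀/n = 9·275/410 = 6.0366; c·n₁/n = 38·135/410 = 12.5122
Stratum 3 (≥ Bachelor's): n₁ = 268, n₀ = 172, n = 440; a·n₀/n = 170·172/440 = 66.4545; c·n₁/n = 56·268/440 = 34.1091
RR_MH = (151.1125 + 6.0366 + 66.4545) / (102.2609 + 12.5122 + 34.1091) = 223.6037 / 148.8822 = 1.50188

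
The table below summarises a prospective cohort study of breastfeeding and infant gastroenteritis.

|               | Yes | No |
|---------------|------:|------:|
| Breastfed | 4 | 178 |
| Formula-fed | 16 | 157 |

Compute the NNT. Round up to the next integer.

Risk in treated group = 4/182 = 0.02198; risk in control = 16/173 = 0.09249.
Absolute risk reduction = 0.09249 − 0.02198 = 0.07051
NNT = 1 / ARR = 1 / 0.07051 = 14.183 → round up → 15

15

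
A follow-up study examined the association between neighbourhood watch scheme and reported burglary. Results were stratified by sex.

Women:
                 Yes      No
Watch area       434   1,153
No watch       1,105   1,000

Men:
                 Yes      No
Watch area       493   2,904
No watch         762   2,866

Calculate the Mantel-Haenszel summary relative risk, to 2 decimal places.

0.60

RR_MH = Σ(aᵢ·n₀ᵢ/nᵢ) / Σ(cᵢ·n₁ᵢ/nᵢ), with n₁ᵢ = aᵢ+bᵢ (exposed), n₀ᵢ = cᵢ+dᵢ (unexposed), nᵢ = n₁ᵢ+n₀ᵢ.
Stratum 1 (Women): n₁ = 1587, n₀ = 2105, n = 3692; a·n₀/n = 434·2105/3692 = 247.4458; c·n₁/n = 1105·1587/3692 = 474.9824
Stratum 2 (Men): n₁ = 3397, n₀ = 3628, n = 7025; a·n₀/n = 493·3628/7025 = 254.6056; c·n₁/n = 762·3397/7025 = 368.4717
RR_MH = (247.4458 + 254.6056) / (474.9824 + 368.4717) = 502.0514 / 843.4541 = 0.59523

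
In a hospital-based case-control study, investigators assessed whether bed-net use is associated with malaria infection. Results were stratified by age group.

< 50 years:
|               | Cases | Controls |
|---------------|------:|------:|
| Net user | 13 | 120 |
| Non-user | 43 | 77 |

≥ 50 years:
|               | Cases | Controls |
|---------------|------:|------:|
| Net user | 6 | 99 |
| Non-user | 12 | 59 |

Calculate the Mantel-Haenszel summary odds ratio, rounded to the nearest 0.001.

OR_MH = Σ(aᵢdᵢ/nᵢ) / Σ(bᵢcᵢ/nᵢ), where nᵢ is the stratum total.
Stratum 1 (< 50 years): n = 253; a·d/n = 13·77/253 = 3.9565; b·c/n = 120·43/253 = 20.3953
Stratum 2 (≥ 50 years): n = 176; a·d/n = 6·59/176 = 2.0114; b·c/n = 99·12/176 = 6.7500
OR_MH = (3.9565 + 2.0114) / (20.3953 + 6.7500) = 5.9679 / 27.1453 = 0.21985

0.220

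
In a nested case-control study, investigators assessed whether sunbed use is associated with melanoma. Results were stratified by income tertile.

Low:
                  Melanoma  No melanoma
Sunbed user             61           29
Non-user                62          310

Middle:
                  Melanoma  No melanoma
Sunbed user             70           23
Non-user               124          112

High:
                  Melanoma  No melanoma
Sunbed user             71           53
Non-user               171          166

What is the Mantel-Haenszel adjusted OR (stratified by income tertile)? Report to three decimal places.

2.803

OR_MH = Σ(aᵢdᵢ/nᵢ) / Σ(bᵢcᵢ/nᵢ), where nᵢ is the stratum total.
Stratum 1 (Low): n = 462; a·d/n = 61·310/462 = 40.9307; b·c/n = 29·62/462 = 3.8918
Stratum 2 (Middle): n = 329; a·d/n = 70·112/329 = 23.8298; b·c/n = 23·124/329 = 8.6687
Stratum 3 (High): n = 461; a·d/n = 71·166/461 = 25.5662; b·c/n = 53·171/461 = 19.6594
OR_MH = (40.9307 + 23.8298 + 25.5662) / (3.8918 + 8.6687 + 19.6594) = 90.3267 / 32.2199 = 2.80344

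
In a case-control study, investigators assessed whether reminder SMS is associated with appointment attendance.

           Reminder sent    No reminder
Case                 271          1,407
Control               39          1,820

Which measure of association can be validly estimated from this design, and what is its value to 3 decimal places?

Reading the table with exposure as columns: a = 271 (Reminder sent, case), b = 39 (Reminder sent, non-case), c = 1407 (No reminder, case), d = 1820.
This is a case-control study: participants were sampled on outcome status, so risks in the source population cannot be estimated directly — relative risk is not valid here. The odds ratio is the appropriate measure.
OR = (a·d)/(b·c) = (271 × 1820) / (39 × 1407) = 493220 / 54873 = 8.98839

8.988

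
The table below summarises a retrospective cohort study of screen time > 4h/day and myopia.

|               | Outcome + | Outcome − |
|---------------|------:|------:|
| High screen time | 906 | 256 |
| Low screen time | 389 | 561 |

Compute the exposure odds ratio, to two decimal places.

5.10

Cells: a = 906, b = 256, c = 389, d = 561.
OR = (a·d)/(b·c) = (906 × 561) / (256 × 389) = 508266 / 99584 = 5.10389
The odds of myopia are about 5.10 times as high in the high screen time group.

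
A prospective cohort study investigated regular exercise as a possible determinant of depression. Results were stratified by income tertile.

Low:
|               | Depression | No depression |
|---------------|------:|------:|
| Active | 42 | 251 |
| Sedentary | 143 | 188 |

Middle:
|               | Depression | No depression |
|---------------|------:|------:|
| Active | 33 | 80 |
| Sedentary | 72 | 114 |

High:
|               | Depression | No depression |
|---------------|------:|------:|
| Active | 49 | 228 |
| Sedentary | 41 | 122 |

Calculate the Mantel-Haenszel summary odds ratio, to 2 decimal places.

0.40

OR_MH = Σ(aᵢdᵢ/nᵢ) / Σ(bᵢcᵢ/nᵢ), where nᵢ is the stratum total.
Stratum 1 (Low): n = 624; a·d/n = 42·188/624 = 12.6538; b·c/n = 251·143/624 = 57.5208
Stratum 2 (Middle): n = 299; a·d/n = 33·114/299 = 12.5819; b·c/n = 80·72/299 = 19.2642
Stratum 3 (High): n = 440; a·d/n = 49·122/440 = 13.5864; b·c/n = 228·41/440 = 21.2455
OR_MH = (12.6538 + 12.5819 + 13.5864) / (57.5208 + 19.2642 + 21.2455) = 38.8221 / 98.0305 = 0.39602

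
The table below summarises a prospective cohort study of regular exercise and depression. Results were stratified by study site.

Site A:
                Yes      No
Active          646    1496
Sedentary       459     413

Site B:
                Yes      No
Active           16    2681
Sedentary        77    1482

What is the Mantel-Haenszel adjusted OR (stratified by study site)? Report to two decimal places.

0.34

OR_MH = Σ(aᵢdᵢ/nᵢ) / Σ(bᵢcᵢ/nᵢ), where nᵢ is the stratum total.
Stratum 1 (Site A): n = 3014; a·d/n = 646·413/3014 = 88.5196; b·c/n = 1496·459/3014 = 227.8248
Stratum 2 (Site B): n = 4256; a·d/n = 16·1482/4256 = 5.5714; b·c/n = 2681·77/4256 = 48.5049
OR_MH = (88.5196 + 5.5714) / (227.8248 + 48.5049) = 94.0910 / 276.3298 = 0.34050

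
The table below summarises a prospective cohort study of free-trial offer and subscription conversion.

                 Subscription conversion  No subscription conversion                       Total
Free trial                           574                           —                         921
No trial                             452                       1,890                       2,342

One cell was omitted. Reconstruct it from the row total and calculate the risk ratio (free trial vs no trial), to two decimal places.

3.23

The missing cell is in the exposed row: 921 − 574 = 347.
So a = 574, b = 347, c = 452, d = 1890.
RR = [a/(a+b)] / [c/(c+d)] = (574/921) / (452/2342) = 0.62324/0.19300 = 3.22924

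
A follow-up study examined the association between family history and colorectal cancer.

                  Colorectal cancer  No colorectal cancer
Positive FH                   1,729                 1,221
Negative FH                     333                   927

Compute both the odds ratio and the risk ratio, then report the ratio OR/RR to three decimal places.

1.778

Cells: a = 1729, b = 1221, c = 333, d = 927.
OR = (1729·927)/(1221·333) = 1602783/406593 = 3.94198
Risk in exposed = 1729/2950 = 0.58610; risk in unexposed = 333/1260 = 0.26429; RR = 2.21768
OR/RR = 3.94198 / 2.21768 = 1.77752
The outcome is not rare, so the OR lies further from 1 than the RR.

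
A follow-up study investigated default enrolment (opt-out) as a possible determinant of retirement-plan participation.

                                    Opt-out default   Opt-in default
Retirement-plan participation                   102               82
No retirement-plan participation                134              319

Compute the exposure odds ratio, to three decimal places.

2.961

Reading the table with exposure as columns: a = 102 (Opt-out default, case), b = 134 (Opt-out default, non-case), c = 82 (Opt-in default, case), d = 319.
OR = (a·d)/(b·c) = (102 × 319) / (134 × 82) = 32538 / 10988 = 2.96123
The odds of retirement-plan participation are about 2.96 times as high in the opt-out default group.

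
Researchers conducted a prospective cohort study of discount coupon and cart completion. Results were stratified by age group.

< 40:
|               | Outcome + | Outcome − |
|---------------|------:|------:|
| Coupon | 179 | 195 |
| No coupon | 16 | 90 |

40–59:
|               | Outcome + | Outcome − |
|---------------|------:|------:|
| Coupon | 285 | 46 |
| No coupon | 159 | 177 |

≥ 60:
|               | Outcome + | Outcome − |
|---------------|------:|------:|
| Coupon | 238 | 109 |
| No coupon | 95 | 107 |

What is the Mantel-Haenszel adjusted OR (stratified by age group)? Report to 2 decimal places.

OR_MH = Σ(aᵢdᵢ/nᵢ) / Σ(bᵢcᵢ/nᵢ), where nᵢ is the stratum total.
Stratum 1 (< 40): n = 480; a·d/n = 179·90/480 = 33.5625; b·c/n = 195·16/480 = 6.5000
Stratum 2 (40–59): n = 667; a·d/n = 285·177/667 = 75.6297; b·c/n = 46·159/667 = 10.9655
Stratum 3 (≥ 60): n = 549; a·d/n = 238·107/549 = 46.3862; b·c/n = 109·95/549 = 18.8616
OR_MH = (33.5625 + 75.6297 + 46.3862) / (6.5000 + 10.9655 + 18.8616) = 155.5783 / 36.3271 = 4.28271

4.28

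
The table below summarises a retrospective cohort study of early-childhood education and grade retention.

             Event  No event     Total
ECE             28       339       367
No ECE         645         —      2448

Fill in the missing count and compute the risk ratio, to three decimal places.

0.290

The missing cell is in the unexposed row: 2448 − 645 = 1803.
So a = 28, b = 339, c = 645, d = 1803.
RR = [a/(a+b)] / [c/(c+d)] = (28/367) / (645/2448) = 0.07629/0.26348 = 0.28956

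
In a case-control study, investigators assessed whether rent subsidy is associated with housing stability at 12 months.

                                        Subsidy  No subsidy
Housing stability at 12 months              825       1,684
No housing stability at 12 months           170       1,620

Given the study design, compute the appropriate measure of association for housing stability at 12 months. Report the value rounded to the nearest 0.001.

4.669

Reading the table with exposure as columns: a = 825 (Subsidy, case), b = 170 (Subsidy, non-case), c = 1684 (No subsidy, case), d = 1620.
This is a case-control study: participants were sampled on outcome status, so risks in the source population cannot be estimated directly — relative risk is not valid here. The odds ratio is the appropriate measure.
OR = (a·d)/(b·c) = (825 × 1620) / (170 × 1684) = 1336500 / 286280 = 4.66851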